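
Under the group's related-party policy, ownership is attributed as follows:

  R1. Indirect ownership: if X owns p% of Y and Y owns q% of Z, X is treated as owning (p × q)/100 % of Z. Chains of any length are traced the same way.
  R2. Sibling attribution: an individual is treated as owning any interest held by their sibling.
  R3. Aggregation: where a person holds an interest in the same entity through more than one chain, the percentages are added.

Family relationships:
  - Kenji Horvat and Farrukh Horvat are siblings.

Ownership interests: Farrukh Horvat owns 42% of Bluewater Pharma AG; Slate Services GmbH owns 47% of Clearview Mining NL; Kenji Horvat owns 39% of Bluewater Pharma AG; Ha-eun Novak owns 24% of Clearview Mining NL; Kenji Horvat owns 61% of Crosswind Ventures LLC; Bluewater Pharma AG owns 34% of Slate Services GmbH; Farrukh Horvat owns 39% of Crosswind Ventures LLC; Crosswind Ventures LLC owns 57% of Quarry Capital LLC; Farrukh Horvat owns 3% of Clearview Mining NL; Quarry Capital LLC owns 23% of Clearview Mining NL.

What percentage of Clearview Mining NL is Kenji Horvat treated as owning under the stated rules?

29.0538%

By sibling attribution (R2), Kenji Horvat is treated as also owning Farrukh Horvat's interest in Crosswind Ventures LLC, giving 61% + 39% = 100%.
By sibling attribution (R2), Kenji Horvat is treated as also owning Farrukh Horvat's interest in Bluewater Pharma AG, giving 39% + 42% = 81%.
By sibling attribution (R2), Kenji Horvat is treated as owning Farrukh Horvat's 3% interest in Clearview Mining NL.
Chain via Crosswind Ventures LLC → Quarry Capital LLC (R1): 100% × 57% × 23% = 13.11% of Clearview Mining NL.
Chain via Bluewater Pharma AG → Slate Services GmbH (R1): 81% × 34% × 47% = 12.9438% of Clearview Mining NL.
Direct interest in Clearview Mining NL: 3%.
Aggregating (R3): 13.11% + 12.9438% + 3% = 29.0538%.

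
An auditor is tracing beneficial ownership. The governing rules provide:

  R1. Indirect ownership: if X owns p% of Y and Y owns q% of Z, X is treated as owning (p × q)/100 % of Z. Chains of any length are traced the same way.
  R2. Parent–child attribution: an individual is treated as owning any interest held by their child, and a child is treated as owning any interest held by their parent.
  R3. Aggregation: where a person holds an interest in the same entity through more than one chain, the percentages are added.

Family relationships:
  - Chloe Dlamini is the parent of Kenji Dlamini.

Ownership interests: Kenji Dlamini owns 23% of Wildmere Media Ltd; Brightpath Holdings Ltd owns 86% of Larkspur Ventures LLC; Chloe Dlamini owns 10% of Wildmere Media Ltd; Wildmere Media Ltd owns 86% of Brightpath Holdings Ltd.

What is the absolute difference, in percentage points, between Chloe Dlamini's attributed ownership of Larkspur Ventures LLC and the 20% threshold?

4.4068

By parent–child attribution (R2), Chloe Dlamini is treated as also owning Kenji Dlamini's interest in Wildmere Media Ltd, giving 10% + 23% = 33%.
Chain via Wildmere Media Ltd → Brightpath Holdings Ltd (R1): 33% × 86% × 86% = 24.4068% of Larkspur Ventures LLC.
24.4068% exceeds the 20% threshold by 4.4068 percentage points.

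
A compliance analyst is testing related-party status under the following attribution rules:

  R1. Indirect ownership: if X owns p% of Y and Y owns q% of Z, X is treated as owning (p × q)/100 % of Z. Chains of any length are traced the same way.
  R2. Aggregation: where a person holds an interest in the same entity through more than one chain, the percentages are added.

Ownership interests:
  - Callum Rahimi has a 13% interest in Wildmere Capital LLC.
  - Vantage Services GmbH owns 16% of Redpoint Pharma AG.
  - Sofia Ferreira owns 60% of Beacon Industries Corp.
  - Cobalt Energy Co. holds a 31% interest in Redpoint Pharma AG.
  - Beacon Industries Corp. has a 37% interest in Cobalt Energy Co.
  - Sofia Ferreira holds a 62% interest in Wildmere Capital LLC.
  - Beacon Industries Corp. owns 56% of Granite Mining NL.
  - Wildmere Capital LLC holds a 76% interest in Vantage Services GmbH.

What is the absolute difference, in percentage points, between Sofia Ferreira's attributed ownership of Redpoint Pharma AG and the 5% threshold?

9.4212

Chain via Wildmere Capital LLC → Vantage Services GmbH (R1): 62% × 76% × 16% = 7.5392% of Redpoint Pharma AG.
Chain via Beacon Industries Corp. → Cobalt Energy Co. (R1): 60% × 37% × 31% = 6.882% of Redpoint Pharma AG.
Aggregating (R2): 7.5392% + 6.882% = 14.4212%.
14.4212% exceeds the 5% threshold by 9.4212 percentage points.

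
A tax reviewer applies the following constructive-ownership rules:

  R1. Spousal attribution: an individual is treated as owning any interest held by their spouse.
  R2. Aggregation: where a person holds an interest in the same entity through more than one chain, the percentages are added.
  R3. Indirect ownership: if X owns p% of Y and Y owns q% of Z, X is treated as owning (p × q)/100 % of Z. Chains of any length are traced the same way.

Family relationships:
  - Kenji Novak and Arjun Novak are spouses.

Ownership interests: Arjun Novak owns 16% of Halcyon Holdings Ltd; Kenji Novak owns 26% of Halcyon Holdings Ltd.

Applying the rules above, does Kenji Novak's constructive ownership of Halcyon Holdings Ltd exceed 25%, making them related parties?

By spousal attribution (R1), Kenji Novak is treated as also owning Arjun Novak's interest in Halcyon Holdings Ltd, giving 26% + 16% = 42%.
Direct interest in Halcyon Holdings Ltd: 42%.
42% exceeds the 25% threshold, so Kenji is a related party to Halcyon Holdings Ltd.

Yes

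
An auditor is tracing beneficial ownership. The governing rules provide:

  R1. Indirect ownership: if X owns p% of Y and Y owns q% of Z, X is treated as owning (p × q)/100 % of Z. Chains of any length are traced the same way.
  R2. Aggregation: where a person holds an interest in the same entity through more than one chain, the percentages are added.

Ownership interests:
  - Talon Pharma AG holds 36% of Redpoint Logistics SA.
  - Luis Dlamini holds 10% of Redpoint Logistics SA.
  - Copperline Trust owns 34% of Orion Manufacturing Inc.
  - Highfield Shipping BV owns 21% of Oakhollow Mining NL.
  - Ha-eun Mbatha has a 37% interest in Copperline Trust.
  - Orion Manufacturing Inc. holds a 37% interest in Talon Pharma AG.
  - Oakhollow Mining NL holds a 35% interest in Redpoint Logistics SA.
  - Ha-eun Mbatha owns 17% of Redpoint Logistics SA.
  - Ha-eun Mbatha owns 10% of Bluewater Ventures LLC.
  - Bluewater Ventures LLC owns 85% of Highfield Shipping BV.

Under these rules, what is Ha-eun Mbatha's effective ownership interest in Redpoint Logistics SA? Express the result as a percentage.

19.300406%

Chain via Copperline Trust → Orion Manufacturing Inc. → Talon Pharma AG (R1): 37% × 34% × 37% × 36% = 1.675656% of Redpoint Logistics SA.
Chain via Bluewater Ventures LLC → Highfield Shipping BV → Oakhollow Mining NL (R1): 10% × 85% × 21% × 35% = 0.62475% of Redpoint Logistics SA.
Direct interest in Redpoint Logistics SA: 17%.
Aggregating (R2): 1.675656% + 0.62475% + 17% = 19.300406%.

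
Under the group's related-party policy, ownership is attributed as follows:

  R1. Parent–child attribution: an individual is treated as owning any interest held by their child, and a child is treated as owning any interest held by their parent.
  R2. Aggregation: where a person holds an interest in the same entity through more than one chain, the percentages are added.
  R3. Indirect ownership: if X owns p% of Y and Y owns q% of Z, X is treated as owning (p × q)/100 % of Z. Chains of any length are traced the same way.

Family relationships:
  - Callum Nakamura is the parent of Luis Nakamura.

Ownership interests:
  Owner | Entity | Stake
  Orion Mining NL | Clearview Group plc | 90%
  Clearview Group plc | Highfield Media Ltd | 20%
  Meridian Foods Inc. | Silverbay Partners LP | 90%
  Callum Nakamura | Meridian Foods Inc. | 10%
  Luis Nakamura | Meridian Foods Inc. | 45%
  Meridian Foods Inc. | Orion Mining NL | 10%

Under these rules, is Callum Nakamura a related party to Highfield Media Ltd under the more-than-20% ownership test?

By parent–child attribution (R1), Callum Nakamura is treated as also owning Luis Nakamura's interest in Meridian Foods Inc, giving 10% + 45% = 55%.
Chain via Meridian Foods Inc. → Orion Mining NL → Clearview Group plc (R3): 55% × 10% × 90% × 20% = 0.99% of Highfield Media Ltd.
0.99% does not exceed the 20% threshold, so Callum is not a related party to Highfield Media Ltd.

No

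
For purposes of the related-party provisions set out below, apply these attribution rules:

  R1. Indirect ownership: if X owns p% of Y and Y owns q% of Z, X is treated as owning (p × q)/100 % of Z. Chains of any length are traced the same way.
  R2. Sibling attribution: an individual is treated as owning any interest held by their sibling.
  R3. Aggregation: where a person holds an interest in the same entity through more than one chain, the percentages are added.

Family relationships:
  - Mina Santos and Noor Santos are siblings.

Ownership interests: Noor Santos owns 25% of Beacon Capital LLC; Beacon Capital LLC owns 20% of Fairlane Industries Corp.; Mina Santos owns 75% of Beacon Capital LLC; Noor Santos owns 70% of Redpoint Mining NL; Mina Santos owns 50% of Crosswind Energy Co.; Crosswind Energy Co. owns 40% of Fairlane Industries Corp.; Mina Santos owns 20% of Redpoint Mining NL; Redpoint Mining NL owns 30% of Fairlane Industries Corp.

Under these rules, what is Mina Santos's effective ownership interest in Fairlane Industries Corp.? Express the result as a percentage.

67%

By sibling attribution (R2), Mina Santos is treated as also owning Noor Santos's interest in Redpoint Mining NL, giving 20% + 70% = 90%.
By sibling attribution (R2), Mina Santos is treated as also owning Noor Santos's interest in Beacon Capital LLC, giving 75% + 25% = 100%.
Chain via Redpoint Mining NL (R1): 90% × 30% = 27% of Fairlane Industries Corp.
Chain via Crosswind Energy Co. (R1): 50% × 40% = 20% of Fairlane Industries Corp.
Chain via Beacon Capital LLC (R1): 100% × 20% = 20% of Fairlane Industries Corp.
Aggregating (R3): 27% + 20% + 20% = 67%.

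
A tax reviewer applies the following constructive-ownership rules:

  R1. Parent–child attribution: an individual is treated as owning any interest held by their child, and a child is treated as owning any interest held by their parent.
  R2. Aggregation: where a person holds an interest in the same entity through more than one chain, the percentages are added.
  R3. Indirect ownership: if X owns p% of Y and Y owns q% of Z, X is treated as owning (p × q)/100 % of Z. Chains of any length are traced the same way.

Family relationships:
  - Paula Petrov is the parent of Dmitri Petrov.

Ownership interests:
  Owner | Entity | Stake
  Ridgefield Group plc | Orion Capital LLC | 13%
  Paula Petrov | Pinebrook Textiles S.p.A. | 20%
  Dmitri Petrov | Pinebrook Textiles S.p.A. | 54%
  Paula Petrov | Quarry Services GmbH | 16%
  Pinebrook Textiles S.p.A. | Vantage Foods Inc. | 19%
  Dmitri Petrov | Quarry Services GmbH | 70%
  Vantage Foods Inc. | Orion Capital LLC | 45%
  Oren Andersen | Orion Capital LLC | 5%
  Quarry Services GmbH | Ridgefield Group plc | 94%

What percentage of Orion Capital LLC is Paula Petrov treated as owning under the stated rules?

By parent–child attribution (R1), Paula Petrov is treated as also owning Dmitri Petrov's interest in Pinebrook Textiles S.p.A, giving 20% + 54% = 74%.
By parent–child attribution (R1), Paula Petrov is treated as also owning Dmitri Petrov's interest in Quarry Services GmbH, giving 16% + 70% = 86%.
Chain via Pinebrook Textiles S.p.A. → Vantage Foods Inc. (R3): 74% × 19% × 45% = 6.327% of Orion Capital LLC.
Chain via Quarry Services GmbH → Ridgefield Group plc (R3): 86% × 94% × 13% = 10.5092% of Orion Capital LLC.
Aggregating (R2): 6.327% + 10.5092% = 16.8362%.

16.8362%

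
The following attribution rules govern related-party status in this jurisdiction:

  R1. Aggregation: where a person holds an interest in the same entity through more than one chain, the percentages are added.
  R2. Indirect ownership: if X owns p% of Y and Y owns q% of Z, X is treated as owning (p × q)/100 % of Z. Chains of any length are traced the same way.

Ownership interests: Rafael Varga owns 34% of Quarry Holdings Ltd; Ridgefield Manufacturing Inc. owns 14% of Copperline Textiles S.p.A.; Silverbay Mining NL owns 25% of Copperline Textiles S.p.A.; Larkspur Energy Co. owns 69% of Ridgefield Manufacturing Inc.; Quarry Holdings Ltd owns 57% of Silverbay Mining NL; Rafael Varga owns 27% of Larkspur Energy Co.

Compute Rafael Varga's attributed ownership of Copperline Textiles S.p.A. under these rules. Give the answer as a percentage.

Chain via Larkspur Energy Co. → Ridgefield Manufacturing Inc. (R2): 27% × 69% × 14% = 2.6082% of Copperline Textiles S.p.A.
Chain via Quarry Holdings Ltd → Silverbay Mining NL (R2): 34% × 57% × 25% = 4.845% of Copperline Textiles S.p.A.
Aggregating (R1): 2.6082% + 4.845% = 7.4532%.

7.4532%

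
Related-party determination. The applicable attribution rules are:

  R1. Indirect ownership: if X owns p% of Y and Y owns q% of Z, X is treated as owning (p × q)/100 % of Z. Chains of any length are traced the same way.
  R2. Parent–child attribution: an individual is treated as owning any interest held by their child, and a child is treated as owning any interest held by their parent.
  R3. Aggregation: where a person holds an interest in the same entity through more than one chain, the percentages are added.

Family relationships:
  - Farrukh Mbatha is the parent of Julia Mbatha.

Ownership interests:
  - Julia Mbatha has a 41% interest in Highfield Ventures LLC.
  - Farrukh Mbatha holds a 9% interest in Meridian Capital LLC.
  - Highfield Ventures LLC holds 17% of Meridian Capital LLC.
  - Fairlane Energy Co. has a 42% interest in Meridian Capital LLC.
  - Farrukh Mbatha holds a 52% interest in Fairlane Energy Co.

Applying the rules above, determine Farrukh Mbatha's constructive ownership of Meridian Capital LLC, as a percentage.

37.81%

By parent–child attribution (R2), Farrukh Mbatha is treated as owning Julia Mbatha's 41% interest in Highfield Ventures LLC.
Chain via Fairlane Energy Co. (R1): 52% × 42% = 21.84% of Meridian Capital LLC.
Direct interest in Meridian Capital LLC: 9%.
Chain via Highfield Ventures LLC (R1): 41% × 17% = 6.97% of Meridian Capital LLC.
Aggregating (R3): 21.84% + 9% + 6.97% = 37.81%.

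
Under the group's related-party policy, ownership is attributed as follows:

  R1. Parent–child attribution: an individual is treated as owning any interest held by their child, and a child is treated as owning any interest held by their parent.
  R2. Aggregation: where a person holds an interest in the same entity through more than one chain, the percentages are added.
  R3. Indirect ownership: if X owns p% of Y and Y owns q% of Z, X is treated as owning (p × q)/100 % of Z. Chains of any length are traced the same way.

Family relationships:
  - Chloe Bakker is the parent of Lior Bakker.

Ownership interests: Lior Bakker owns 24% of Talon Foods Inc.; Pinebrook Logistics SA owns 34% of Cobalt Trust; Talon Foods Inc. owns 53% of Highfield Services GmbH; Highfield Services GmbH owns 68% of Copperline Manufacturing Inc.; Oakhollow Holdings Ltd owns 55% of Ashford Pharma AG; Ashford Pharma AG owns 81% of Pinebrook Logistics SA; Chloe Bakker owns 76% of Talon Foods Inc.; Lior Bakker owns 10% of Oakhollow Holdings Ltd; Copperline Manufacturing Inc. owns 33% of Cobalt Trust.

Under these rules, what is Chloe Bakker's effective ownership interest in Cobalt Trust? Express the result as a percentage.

By parent–child attribution (R1), Chloe Bakker is treated as also owning Lior Bakker's interest in Talon Foods Inc, giving 76% + 24% = 100%.
By parent–child attribution (R1), Chloe Bakker is treated as owning Lior Bakker's 10% interest in Oakhollow Holdings Ltd.
Chain via Talon Foods Inc. → Highfield Services GmbH → Copperline Manufacturing Inc. (R3): 100% × 53% × 68% × 33% = 11.8932% of Cobalt Trust.
Chain via Oakhollow Holdings Ltd → Ashford Pharma AG → Pinebrook Logistics SA (R3): 10% × 55% × 81% × 34% = 1.5147% of Cobalt Trust.
Aggregating (R2): 11.8932% + 1.5147% = 13.4079%.

13.4079%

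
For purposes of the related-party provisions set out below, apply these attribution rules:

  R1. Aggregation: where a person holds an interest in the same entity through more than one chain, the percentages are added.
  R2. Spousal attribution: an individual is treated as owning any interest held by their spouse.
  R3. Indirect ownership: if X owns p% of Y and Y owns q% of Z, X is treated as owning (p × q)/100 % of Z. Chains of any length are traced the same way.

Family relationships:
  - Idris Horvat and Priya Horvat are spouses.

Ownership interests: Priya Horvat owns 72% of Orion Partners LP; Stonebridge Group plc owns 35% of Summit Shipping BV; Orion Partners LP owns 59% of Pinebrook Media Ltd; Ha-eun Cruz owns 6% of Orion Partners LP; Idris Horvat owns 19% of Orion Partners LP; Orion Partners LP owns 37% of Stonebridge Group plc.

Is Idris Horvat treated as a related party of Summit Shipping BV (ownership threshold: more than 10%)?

By spousal attribution (R2), Idris Horvat is treated as also owning Priya Horvat's interest in Orion Partners LP, giving 19% + 72% = 91%.
Chain via Orion Partners LP → Stonebridge Group plc (R3): 91% × 37% × 35% = 11.7845% of Summit Shipping BV.
11.7845% exceeds the 10% threshold, so Idris is a related party to Summit Shipping BV.

Yes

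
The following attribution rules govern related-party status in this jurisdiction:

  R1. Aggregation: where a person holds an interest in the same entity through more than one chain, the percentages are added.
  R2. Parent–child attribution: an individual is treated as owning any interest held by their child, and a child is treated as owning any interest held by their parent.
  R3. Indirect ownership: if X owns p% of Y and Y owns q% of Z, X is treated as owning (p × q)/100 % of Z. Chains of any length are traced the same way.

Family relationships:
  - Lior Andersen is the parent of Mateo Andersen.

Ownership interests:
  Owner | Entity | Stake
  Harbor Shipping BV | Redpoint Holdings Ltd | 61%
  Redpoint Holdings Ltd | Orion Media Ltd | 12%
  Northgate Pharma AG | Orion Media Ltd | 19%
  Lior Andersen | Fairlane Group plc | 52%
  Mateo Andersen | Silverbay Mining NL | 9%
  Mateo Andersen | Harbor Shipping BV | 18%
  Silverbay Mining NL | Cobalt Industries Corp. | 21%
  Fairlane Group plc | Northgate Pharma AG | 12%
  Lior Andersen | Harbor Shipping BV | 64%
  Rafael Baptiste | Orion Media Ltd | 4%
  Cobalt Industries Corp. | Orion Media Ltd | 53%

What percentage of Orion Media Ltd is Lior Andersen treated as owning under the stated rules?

By parent–child attribution (R2), Lior Andersen is treated as also owning Mateo Andersen's interest in Harbor Shipping BV, giving 64% + 18% = 82%.
By parent–child attribution (R2), Lior Andersen is treated as owning Mateo Andersen's 9% interest in Silverbay Mining NL.
Chain via Harbor Shipping BV → Redpoint Holdings Ltd (R3): 82% × 61% × 12% = 6.0024% of Orion Media Ltd.
Chain via Fairlane Group plc → Northgate Pharma AG (R3): 52% × 12% × 19% = 1.1856% of Orion Media Ltd.
Chain via Silverbay Mining NL → Cobalt Industries Corp. (R3): 9% × 21% × 53% = 1.0017% of Orion Media Ltd.
Aggregating (R1): 6.0024% + 1.1856% + 1.0017% = 8.1897%.

8.1897%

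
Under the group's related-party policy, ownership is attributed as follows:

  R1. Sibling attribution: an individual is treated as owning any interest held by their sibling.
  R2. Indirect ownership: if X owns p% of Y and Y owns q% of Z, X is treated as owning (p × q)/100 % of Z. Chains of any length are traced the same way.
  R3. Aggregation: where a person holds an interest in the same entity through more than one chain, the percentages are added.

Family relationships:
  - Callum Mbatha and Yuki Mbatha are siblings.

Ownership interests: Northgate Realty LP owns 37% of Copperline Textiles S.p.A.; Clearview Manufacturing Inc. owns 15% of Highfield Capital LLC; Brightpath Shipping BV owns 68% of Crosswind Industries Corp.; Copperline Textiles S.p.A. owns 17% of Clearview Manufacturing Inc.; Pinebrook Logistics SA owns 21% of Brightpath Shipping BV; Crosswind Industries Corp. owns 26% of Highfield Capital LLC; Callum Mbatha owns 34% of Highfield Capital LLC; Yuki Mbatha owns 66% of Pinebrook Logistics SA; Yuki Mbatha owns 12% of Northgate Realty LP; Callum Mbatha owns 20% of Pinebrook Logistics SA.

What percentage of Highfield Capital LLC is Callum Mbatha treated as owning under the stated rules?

By sibling attribution (R1), Callum Mbatha is treated as also owning Yuki Mbatha's interest in Pinebrook Logistics SA, giving 20% + 66% = 86%.
By sibling attribution (R1), Callum Mbatha is treated as owning Yuki Mbatha's 12% interest in Northgate Realty LP.
Chain via Pinebrook Logistics SA → Brightpath Shipping BV → Crosswind Industries Corp. (R2): 86% × 21% × 68% × 26% = 3.193008% of Highfield Capital LLC.
Direct interest in Highfield Capital LLC: 34%.
Chain via Northgate Realty LP → Copperline Textiles S.p.A. → Clearview Manufacturing Inc. (R2): 12% × 37% × 17% × 15% = 0.11322% of Highfield Capital LLC.
Aggregating (R3): 3.193008% + 34% + 0.11322% = 37.306228%.

37.306228%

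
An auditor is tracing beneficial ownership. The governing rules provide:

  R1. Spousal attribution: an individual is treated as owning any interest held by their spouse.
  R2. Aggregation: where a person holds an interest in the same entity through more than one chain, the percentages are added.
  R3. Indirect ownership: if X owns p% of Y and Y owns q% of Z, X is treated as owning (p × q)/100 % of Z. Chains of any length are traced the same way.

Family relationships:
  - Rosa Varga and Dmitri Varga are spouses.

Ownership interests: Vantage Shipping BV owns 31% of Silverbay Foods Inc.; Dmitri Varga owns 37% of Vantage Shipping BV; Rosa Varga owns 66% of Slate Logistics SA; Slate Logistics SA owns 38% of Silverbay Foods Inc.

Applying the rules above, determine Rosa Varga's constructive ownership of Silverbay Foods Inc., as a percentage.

By spousal attribution (R1), Rosa Varga is treated as owning Dmitri Varga's 37% interest in Vantage Shipping BV.
Chain via Slate Logistics SA (R3): 66% × 38% = 25.08% of Silverbay Foods Inc.
Chain via Vantage Shipping BV (R3): 37% × 31% = 11.47% of Silverbay Foods Inc.
Aggregating (R2): 25.08% + 11.47% = 36.55%.

36.55%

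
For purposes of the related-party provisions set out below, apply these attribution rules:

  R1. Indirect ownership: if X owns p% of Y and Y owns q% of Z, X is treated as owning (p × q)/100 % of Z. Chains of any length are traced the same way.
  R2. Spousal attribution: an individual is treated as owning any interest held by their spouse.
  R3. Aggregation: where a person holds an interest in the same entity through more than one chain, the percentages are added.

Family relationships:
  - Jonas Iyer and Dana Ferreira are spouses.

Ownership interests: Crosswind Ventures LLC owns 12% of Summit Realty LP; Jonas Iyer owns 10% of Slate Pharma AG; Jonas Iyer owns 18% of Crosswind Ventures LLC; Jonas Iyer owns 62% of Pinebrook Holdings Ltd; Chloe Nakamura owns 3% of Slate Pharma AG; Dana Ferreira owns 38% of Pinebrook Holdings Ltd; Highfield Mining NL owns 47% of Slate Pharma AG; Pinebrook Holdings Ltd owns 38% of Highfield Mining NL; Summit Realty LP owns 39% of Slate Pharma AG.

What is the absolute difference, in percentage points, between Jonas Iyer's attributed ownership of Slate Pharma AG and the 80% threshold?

51.2976

By spousal attribution (R2), Jonas Iyer is treated as also owning Dana Ferreira's interest in Pinebrook Holdings Ltd, giving 62% + 38% = 100%.
Chain via Crosswind Ventures LLC → Summit Realty LP (R1): 18% × 12% × 39% = 0.8424% of Slate Pharma AG.
Chain via Pinebrook Holdings Ltd → Highfield Mining NL (R1): 100% × 38% × 47% = 17.86% of Slate Pharma AG.
Direct interest in Slate Pharma AG: 10%.
Aggregating (R3): 0.8424% + 17.86% + 10% = 28.7024%.
28.7024% falls short of the 80% threshold by 51.2976 percentage points.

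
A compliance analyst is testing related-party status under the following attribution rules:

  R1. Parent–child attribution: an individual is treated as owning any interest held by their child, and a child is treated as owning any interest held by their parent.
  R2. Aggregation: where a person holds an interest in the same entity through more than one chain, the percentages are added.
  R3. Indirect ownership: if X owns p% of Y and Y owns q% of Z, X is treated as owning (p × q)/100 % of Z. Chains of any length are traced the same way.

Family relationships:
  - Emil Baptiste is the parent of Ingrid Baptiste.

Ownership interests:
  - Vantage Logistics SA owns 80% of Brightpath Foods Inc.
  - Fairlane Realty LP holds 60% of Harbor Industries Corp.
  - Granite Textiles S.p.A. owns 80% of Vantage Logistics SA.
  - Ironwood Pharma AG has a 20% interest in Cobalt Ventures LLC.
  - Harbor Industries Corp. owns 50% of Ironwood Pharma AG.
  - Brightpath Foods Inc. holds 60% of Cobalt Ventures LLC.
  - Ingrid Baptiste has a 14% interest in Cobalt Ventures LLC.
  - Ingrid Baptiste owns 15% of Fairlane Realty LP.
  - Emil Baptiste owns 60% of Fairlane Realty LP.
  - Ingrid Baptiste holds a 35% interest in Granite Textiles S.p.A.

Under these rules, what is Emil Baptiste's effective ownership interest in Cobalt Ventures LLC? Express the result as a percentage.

By parent–child attribution (R1), Emil Baptiste is treated as also owning Ingrid Baptiste's interest in Fairlane Realty LP, giving 60% + 15% = 75%.
By parent–child attribution (R1), Emil Baptiste is treated as owning Ingrid Baptiste's 35% interest in Granite Textiles S.p.A.
By parent–child attribution (R1), Emil Baptiste is treated as owning Ingrid Baptiste's 14% interest in Cobalt Ventures LLC.
Chain via Fairlane Realty LP → Harbor Industries Corp. → Ironwood Pharma AG (R3): 75% × 60% × 50% × 20% = 4.5% of Cobalt Ventures LLC.
Chain via Granite Textiles S.p.A. → Vantage Logistics SA → Brightpath Foods Inc. (R3): 35% × 80% × 80% × 60% = 13.44% of Cobalt Ventures LLC.
Direct interest in Cobalt Ventures LLC: 14%.
Aggregating (R2): 4.5% + 13.44% + 14% = 31.94%.

31.94%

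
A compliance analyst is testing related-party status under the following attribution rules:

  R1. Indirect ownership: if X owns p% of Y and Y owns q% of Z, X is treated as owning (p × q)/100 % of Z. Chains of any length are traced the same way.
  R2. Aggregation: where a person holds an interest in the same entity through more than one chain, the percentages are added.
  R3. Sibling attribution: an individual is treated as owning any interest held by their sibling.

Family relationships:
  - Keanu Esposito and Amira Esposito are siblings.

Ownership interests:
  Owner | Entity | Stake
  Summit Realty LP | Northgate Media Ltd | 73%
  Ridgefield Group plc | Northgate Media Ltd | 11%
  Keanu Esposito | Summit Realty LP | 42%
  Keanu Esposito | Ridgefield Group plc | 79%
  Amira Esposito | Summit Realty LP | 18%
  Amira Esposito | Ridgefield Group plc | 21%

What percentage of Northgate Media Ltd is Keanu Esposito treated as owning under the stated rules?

By sibling attribution (R3), Keanu Esposito is treated as also owning Amira Esposito's interest in Ridgefield Group plc, giving 79% + 21% = 100%.
By sibling attribution (R3), Keanu Esposito is treated as also owning Amira Esposito's interest in Summit Realty LP, giving 42% + 18% = 60%.
Chain via Ridgefield Group plc (R1): 100% × 11% = 11% of Northgate Media Ltd.
Chain via Summit Realty LP (R1): 60% × 73% = 43.8% of Northgate Media Ltd.
Aggregating (R2): 11% + 43.8% = 54.8%.

54.8%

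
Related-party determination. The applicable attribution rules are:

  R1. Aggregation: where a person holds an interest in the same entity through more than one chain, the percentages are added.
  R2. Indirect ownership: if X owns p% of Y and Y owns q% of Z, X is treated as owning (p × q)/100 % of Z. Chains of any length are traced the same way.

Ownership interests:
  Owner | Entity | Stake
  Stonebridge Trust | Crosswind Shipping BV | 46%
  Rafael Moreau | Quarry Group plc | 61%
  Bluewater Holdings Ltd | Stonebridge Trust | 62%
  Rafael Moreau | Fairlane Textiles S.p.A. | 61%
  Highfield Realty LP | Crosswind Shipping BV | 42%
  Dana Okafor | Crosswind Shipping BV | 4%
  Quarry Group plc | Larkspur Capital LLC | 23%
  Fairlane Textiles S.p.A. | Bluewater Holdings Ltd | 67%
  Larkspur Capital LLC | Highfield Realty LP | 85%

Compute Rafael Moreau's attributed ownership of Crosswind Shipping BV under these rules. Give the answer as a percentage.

16.664834%

Chain via Fairlane Textiles S.p.A. → Bluewater Holdings Ltd → Stonebridge Trust (R2): 61% × 67% × 62% × 46% = 11.656124% of Crosswind Shipping BV.
Chain via Quarry Group plc → Larkspur Capital LLC → Highfield Realty LP (R2): 61% × 23% × 85% × 42% = 5.00871% of Crosswind Shipping BV.
Aggregating (R1): 11.656124% + 5.00871% = 16.664834%.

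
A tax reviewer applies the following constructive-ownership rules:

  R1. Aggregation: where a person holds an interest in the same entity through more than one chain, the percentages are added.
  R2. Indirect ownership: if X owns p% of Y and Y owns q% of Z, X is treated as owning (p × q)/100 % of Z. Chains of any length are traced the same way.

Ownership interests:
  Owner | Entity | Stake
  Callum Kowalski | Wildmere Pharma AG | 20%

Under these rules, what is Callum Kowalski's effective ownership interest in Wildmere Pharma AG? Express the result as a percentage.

20%

Direct interest in Wildmere Pharma AG: 20%.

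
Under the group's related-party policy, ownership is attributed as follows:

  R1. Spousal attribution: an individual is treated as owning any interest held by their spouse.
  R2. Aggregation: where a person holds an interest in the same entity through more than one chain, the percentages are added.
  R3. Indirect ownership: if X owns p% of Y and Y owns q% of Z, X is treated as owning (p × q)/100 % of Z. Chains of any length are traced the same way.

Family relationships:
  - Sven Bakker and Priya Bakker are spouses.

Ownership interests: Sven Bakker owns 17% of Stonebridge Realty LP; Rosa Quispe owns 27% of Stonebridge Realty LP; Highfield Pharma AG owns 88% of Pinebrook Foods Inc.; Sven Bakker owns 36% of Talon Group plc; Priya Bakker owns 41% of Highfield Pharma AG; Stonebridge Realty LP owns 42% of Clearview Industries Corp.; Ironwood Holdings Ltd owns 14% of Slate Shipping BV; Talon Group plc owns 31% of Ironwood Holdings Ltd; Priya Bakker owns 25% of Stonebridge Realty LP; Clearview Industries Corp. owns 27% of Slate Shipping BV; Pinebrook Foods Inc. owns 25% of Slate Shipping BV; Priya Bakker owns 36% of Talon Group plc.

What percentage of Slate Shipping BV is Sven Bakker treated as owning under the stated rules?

By spousal attribution (R1), Sven Bakker is treated as also owning Priya Bakker's interest in Talon Group plc, giving 36% + 36% = 72%.
By spousal attribution (R1), Sven Bakker is treated as also owning Priya Bakker's interest in Stonebridge Realty LP, giving 17% + 25% = 42%.
By spousal attribution (R1), Sven Bakker is treated as owning Priya Bakker's 41% interest in Highfield Pharma AG.
Chain via Talon Group plc → Ironwood Holdings Ltd (R3): 72% × 31% × 14% = 3.1248% of Slate Shipping BV.
Chain via Stonebridge Realty LP → Clearview Industries Corp. (R3): 42% × 42% × 27% = 4.7628% of Slate Shipping BV.
Chain via Highfield Pharma AG → Pinebrook Foods Inc. (R3): 41% × 88% × 25% = 9.02% of Slate Shipping BV.
Aggregating (R2): 3.1248% + 4.7628% + 9.02% = 16.9076%.

16.9076%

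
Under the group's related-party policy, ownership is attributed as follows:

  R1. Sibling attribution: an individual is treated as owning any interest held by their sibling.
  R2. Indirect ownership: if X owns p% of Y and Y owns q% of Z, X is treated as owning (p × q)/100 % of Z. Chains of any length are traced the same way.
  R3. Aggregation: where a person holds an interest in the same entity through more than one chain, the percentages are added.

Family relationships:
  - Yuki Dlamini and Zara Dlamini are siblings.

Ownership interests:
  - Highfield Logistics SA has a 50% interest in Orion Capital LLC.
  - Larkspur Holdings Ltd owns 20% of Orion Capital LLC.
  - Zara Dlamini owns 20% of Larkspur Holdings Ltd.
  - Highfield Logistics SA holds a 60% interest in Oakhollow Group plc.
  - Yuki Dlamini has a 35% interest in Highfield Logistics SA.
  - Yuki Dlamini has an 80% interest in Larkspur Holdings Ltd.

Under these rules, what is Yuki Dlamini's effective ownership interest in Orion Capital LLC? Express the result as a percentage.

37.5%

By sibling attribution (R1), Yuki Dlamini is treated as also owning Zara Dlamini's interest in Larkspur Holdings Ltd, giving 80% + 20% = 100%.
Chain via Larkspur Holdings Ltd (R2): 100% × 20% = 20% of Orion Capital LLC.
Chain via Highfield Logistics SA (R2): 35% × 50% = 17.5% of Orion Capital LLC.
Aggregating (R3): 20% + 17.5% = 37.5%.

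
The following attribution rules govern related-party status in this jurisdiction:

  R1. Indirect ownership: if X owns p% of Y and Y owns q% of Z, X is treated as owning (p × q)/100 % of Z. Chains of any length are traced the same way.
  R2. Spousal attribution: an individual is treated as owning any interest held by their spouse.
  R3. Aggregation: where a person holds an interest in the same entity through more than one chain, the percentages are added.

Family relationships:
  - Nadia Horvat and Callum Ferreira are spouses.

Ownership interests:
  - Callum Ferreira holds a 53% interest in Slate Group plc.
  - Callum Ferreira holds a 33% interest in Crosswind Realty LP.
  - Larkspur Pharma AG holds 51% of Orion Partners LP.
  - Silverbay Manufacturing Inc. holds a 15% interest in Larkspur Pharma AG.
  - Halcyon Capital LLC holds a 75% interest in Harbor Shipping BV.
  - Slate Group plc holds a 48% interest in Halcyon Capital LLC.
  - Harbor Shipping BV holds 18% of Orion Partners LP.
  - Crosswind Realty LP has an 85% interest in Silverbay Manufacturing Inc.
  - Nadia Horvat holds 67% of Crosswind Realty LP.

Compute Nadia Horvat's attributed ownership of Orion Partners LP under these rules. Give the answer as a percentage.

9.9369%

By spousal attribution (R2), Nadia Horvat is treated as also owning Callum Ferreira's interest in Crosswind Realty LP, giving 67% + 33% = 100%.
By spousal attribution (R2), Nadia Horvat is treated as owning Callum Ferreira's 53% interest in Slate Group plc.
Chain via Crosswind Realty LP → Silverbay Manufacturing Inc. → Larkspur Pharma AG (R1): 100% × 85% × 15% × 51% = 6.5025% of Orion Partners LP.
Chain via Slate Group plc → Halcyon Capital LLC → Harbor Shipping BV (R1): 53% × 48% × 75% × 18% = 3.4344% of Orion Partners LP.
Aggregating (R3): 6.5025% + 3.4344% = 9.9369%.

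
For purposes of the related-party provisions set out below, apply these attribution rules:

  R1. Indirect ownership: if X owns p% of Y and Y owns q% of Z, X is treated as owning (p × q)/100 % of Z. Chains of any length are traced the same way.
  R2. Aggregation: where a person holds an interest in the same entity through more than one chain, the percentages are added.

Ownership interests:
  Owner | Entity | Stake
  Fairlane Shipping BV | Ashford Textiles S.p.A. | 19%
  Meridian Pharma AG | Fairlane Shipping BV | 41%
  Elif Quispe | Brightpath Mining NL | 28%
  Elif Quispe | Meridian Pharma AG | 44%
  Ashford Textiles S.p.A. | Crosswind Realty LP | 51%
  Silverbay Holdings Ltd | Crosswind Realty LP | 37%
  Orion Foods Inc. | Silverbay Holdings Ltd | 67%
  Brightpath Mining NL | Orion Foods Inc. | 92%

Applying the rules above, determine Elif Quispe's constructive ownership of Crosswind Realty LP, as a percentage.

8.13398%

Chain via Brightpath Mining NL → Orion Foods Inc. → Silverbay Holdings Ltd (R1): 28% × 92% × 67% × 37% = 6.385904% of Crosswind Realty LP.
Chain via Meridian Pharma AG → Fairlane Shipping BV → Ashford Textiles S.p.A. (R1): 44% × 41% × 19% × 51% = 1.748076% of Crosswind Realty LP.
Aggregating (R2): 6.385904% + 1.748076% = 8.13398%.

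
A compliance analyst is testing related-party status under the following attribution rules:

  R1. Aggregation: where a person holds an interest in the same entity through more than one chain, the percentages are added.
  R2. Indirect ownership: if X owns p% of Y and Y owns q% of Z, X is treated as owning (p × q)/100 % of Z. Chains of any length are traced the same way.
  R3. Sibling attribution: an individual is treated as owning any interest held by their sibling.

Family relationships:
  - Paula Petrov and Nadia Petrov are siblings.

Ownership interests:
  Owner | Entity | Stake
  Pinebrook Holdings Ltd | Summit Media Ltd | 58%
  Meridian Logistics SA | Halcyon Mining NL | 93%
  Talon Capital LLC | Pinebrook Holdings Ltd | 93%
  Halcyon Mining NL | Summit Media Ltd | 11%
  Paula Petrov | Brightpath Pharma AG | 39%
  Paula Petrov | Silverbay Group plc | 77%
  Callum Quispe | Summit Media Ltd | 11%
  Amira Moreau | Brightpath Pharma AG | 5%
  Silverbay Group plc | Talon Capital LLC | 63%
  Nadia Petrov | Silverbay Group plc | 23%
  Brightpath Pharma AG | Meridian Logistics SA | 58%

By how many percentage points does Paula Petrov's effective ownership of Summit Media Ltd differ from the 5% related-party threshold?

By sibling attribution (R3), Paula Petrov is treated as also owning Nadia Petrov's interest in Silverbay Group plc, giving 77% + 23% = 100%.
Chain via Brightpath Pharma AG → Meridian Logistics SA → Halcyon Mining NL (R2): 39% × 58% × 93% × 11% = 2.314026% of Summit Media Ltd.
Chain via Silverbay Group plc → Talon Capital LLC → Pinebrook Holdings Ltd (R2): 100% × 63% × 93% × 58% = 33.9822% of Summit Media Ltd.
Aggregating (R1): 2.314026% + 33.9822% = 36.296226%.
36.296226% exceeds the 5% threshold by 31.296226 percentage points.

31.296226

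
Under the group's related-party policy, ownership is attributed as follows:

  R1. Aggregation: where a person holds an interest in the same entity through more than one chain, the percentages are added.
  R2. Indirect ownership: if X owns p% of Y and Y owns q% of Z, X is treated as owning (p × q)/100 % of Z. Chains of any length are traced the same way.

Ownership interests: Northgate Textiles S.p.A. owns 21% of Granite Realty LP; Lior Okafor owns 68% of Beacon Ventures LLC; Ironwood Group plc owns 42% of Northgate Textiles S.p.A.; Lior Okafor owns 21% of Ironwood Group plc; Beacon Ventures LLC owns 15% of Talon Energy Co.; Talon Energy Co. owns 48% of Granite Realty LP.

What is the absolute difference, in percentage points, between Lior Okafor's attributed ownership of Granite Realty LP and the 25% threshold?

18.2518

Chain via Beacon Ventures LLC → Talon Energy Co. (R2): 68% × 15% × 48% = 4.896% of Granite Realty LP.
Chain via Ironwood Group plc → Northgate Textiles S.p.A. (R2): 21% × 42% × 21% = 1.8522% of Granite Realty LP.
Aggregating (R1): 4.896% + 1.8522% = 6.7482%.
6.7482% falls short of the 25% threshold by 18.2518 percentage points.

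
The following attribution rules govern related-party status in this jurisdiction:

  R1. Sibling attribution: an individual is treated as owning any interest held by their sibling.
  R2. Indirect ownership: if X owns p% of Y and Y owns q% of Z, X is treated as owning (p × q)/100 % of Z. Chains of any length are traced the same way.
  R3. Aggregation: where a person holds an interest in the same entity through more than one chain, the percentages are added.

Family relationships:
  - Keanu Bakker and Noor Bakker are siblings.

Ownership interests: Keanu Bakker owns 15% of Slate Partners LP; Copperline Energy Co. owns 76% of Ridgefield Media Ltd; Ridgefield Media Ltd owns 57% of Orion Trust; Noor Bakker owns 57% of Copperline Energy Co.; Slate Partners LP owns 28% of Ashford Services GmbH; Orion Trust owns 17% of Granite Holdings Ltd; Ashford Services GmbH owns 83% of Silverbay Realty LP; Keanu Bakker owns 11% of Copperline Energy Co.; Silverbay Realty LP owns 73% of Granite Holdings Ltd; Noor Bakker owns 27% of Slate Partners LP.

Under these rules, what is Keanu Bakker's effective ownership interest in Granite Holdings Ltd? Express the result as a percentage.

12.133176%

By sibling attribution (R1), Keanu Bakker is treated as also owning Noor Bakker's interest in Copperline Energy Co, giving 11% + 57% = 68%.
By sibling attribution (R1), Keanu Bakker is treated as also owning Noor Bakker's interest in Slate Partners LP, giving 15% + 27% = 42%.
Chain via Copperline Energy Co. → Ridgefield Media Ltd → Orion Trust (R2): 68% × 76% × 57% × 17% = 5.007792% of Granite Holdings Ltd.
Chain via Slate Partners LP → Ashford Services GmbH → Silverbay Realty LP (R2): 42% × 28% × 83% × 73% = 7.125384% of Granite Holdings Ltd.
Aggregating (R3): 5.007792% + 7.125384% = 12.133176%.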